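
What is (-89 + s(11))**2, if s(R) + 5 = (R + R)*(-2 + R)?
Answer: 10816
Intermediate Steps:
s(R) = -5 + 2*R*(-2 + R) (s(R) = -5 + (R + R)*(-2 + R) = -5 + (2*R)*(-2 + R) = -5 + 2*R*(-2 + R))
(-89 + s(11))**2 = (-89 + (-5 - 4*11 + 2*11**2))**2 = (-89 + (-5 - 44 + 2*121))**2 = (-89 + (-5 - 44 + 242))**2 = (-89 + 193)**2 = 104**2 = 10816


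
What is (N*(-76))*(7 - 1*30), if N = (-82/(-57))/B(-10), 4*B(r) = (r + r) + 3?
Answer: -30176/51 ≈ -591.69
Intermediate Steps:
B(r) = ¾ + r/2 (B(r) = ((r + r) + 3)/4 = (2*r + 3)/4 = (3 + 2*r)/4 = ¾ + r/2)
N = -328/969 (N = (-82/(-57))/(¾ + (½)*(-10)) = (-82*(-1/57))/(¾ - 5) = 82/(57*(-17/4)) = (82/57)*(-4/17) = -328/969 ≈ -0.33849)
(N*(-76))*(7 - 1*30) = (-328/969*(-76))*(7 - 1*30) = 1312*(7 - 30)/51 = (1312/51)*(-23) = -30176/51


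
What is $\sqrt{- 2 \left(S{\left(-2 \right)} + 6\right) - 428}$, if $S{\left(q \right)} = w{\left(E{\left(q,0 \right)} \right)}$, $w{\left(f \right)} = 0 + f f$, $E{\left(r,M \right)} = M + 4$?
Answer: $2 i \sqrt{118} \approx 21.726 i$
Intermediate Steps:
$E{\left(r,M \right)} = 4 + M$
$w{\left(f \right)} = f^{2}$ ($w{\left(f \right)} = 0 + f^{2} = f^{2}$)
$S{\left(q \right)} = 16$ ($S{\left(q \right)} = \left(4 + 0\right)^{2} = 4^{2} = 16$)
$\sqrt{- 2 \left(S{\left(-2 \right)} + 6\right) - 428} = \sqrt{- 2 \left(16 + 6\right) - 428} = \sqrt{\left(-2\right) 22 - 428} = \sqrt{-44 - 428} = \sqrt{-472} = 2 i \sqrt{118}$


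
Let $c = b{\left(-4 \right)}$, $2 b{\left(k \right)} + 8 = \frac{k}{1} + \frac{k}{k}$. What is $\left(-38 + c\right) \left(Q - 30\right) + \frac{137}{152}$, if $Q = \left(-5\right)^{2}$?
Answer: $\frac{33197}{152} \approx 218.4$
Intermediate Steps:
$b{\left(k \right)} = - \frac{7}{2} + \frac{k}{2}$ ($b{\left(k \right)} = -4 + \frac{\frac{k}{1} + \frac{k}{k}}{2} = -4 + \frac{k 1 + 1}{2} = -4 + \frac{k + 1}{2} = -4 + \frac{1 + k}{2} = -4 + \left(\frac{1}{2} + \frac{k}{2}\right) = - \frac{7}{2} + \frac{k}{2}$)
$c = - \frac{11}{2}$ ($c = - \frac{7}{2} + \frac{1}{2} \left(-4\right) = - \frac{7}{2} - 2 = - \frac{11}{2} \approx -5.5$)
$Q = 25$
$\left(-38 + c\right) \left(Q - 30\right) + \frac{137}{152} = \left(-38 - \frac{11}{2}\right) \left(25 - 30\right) + \frac{137}{152} = \left(- \frac{87}{2}\right) \left(-5\right) + 137 \cdot \frac{1}{152} = \frac{435}{2} + \frac{137}{152} = \frac{33197}{152}$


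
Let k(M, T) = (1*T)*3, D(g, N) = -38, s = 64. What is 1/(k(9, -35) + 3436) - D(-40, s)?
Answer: 126579/3331 ≈ 38.000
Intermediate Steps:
k(M, T) = 3*T (k(M, T) = T*3 = 3*T)
1/(k(9, -35) + 3436) - D(-40, s) = 1/(3*(-35) + 3436) - 1*(-38) = 1/(-105 + 3436) + 38 = 1/3331 + 38 = 126579/3331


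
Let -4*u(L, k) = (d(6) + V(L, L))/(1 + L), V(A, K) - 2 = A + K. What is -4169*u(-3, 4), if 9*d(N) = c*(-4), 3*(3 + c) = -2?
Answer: 33352/27 ≈ 1235.3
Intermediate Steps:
c = -11/3 (c = -3 + (⅓)*(-2) = -3 - ⅔ = -11/3 ≈ -3.6667)
V(A, K) = 2 + A + K (V(A, K) = 2 + (A + K) = 2 + A + K)
d(N) = 44/27 (d(N) = (-11/3*(-4))/9 = (⅑)*(44/3) = 44/27)
u(L, k) = -(98/27 + 2*L)/(4*(1 + L)) (u(L, k) = -(44/27 + (2 + L + L))/(4*(1 + L)) = -(44/27 + (2 + 2*L))/(4*(1 + L)) = -(98/27 + 2*L)/(4*(1 + L)))
-4169*u(-3, 4) = -4169*(-49 - 27*(-3))/(54*(1 - 3)) = -4169*(-49 + 81)/(54*(-2)) = -4169*(-1)*32/(54*2) = -4169*(-8/27) = 33352/27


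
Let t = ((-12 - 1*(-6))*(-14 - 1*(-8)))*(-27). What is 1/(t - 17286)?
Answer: -1/18258 ≈ -5.4770e-5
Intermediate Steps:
t = -972 (t = ((-12 + 6)*(-14 + 8))*(-27) = -6*(-6)*(-27) = 36*(-27) = -972)
1/(t - 17286) = 1/(-972 - 17286) = 1/(-18258) = -1/18258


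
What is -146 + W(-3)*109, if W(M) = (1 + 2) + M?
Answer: -146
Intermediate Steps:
W(M) = 3 + M
-146 + W(-3)*109 = -146 + (3 - 3)*109 = -146 + 0*109 = -146 + 0 = -146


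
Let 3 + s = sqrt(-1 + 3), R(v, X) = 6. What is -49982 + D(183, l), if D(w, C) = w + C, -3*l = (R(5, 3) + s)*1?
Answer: -49800 - sqrt(2)/3 ≈ -49801.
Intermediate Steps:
s = -3 + sqrt(2) (s = -3 + sqrt(-1 + 3) = -3 + sqrt(2) ≈ -1.5858)
l = -1 - sqrt(2)/3 (l = -(6 + (-3 + sqrt(2)))/3 = -(3 + sqrt(2))/3 = -1 - sqrt(2)/3 ≈ -1.4714)
D(w, C) = C + w
-49982 + D(183, l) = -49982 + ((-1 - sqrt(2)/3) + 183) = -49982 + (182 - sqrt(2)/3) = -49800 - sqrt(2)/3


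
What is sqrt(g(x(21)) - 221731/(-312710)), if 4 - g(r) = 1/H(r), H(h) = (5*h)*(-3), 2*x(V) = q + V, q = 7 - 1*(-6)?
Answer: sqrt(1198725881893230)/15948210 ≈ 2.1709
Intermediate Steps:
q = 13 (q = 7 + 6 = 13)
x(V) = 13/2 + V/2 (x(V) = (13 + V)/2 = 13/2 + V/2)
H(h) = -15*h
g(r) = 4 + 1/(15*r) (g(r) = 4 - 1/((-15*r)) = 4 - (-1)/(15*r) = 4 + 1/(15*r))
sqrt(g(x(21)) - 221731/(-312710)) = sqrt((4 + 1/(15*(13/2 + (1/2)*21))) - 221731/(-312710)) = sqrt((4 + 1/(15*(13/2 + 21/2))) - 221731*(-1/312710)) = sqrt((4 + (1/15)/17) + 221731/312710) = sqrt((4 + (1/15)*(1/17)) + 221731/312710) = sqrt((4 + 1/255) + 221731/312710) = sqrt(1021/255 + 221731/312710) = sqrt(75163663/15948210) = sqrt(1198725881893230)/15948210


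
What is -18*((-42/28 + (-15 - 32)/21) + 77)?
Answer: -9231/7 ≈ -1318.7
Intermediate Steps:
-18*((-42/28 + (-15 - 32)/21) + 77) = -18*((-42*1/28 - 47*1/21) + 77) = -18*((-3/2 - 47/21) + 77) = -18*(-157/42 + 77) = -18*3077/42 = -9231/7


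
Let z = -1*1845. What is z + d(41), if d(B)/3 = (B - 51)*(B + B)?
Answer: -4305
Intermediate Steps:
d(B) = 6*B*(-51 + B) (d(B) = 3*((B - 51)*(B + B)) = 3*((-51 + B)*(2*B)) = 3*(2*B*(-51 + B)) = 6*B*(-51 + B))
z = -1845
z + d(41) = -1845 + 6*41*(-51 + 41) = -1845 + 6*41*(-10) = -1845 - 2460 = -4305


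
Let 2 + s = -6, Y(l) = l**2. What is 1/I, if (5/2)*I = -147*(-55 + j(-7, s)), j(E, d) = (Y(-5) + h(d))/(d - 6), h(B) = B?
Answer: 5/16527 ≈ 0.00030254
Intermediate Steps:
s = -8 (s = -2 - 6 = -8)
j(E, d) = (25 + d)/(-6 + d) (j(E, d) = ((-5)**2 + d)/(d - 6) = (25 + d)/(-6 + d))
I = 16527/5 (I = 2*(-147*(-55 + (25 - 8)/(-6 - 8)))/5 = 2*(-147*(-55 + 17/(-14)))/5 = 2*(-147*(-55 - 1/14*17))/5 = 2*(-147*(-55 - 17/14))/5 = 2*(-147*(-787/14))/5 = (2/5)*(16527/2) = 16527/5 ≈ 3305.4)
1/I = 1/(16527/5) = 5/16527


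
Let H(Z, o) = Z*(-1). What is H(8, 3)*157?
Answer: -1256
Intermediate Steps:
H(Z, o) = -Z
H(8, 3)*157 = -1*8*157 = -8*157 = -1256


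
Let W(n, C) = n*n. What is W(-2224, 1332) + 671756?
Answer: 5617932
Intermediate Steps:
W(n, C) = n²
W(-2224, 1332) + 671756 = (-2224)² + 671756 = 4946176 + 671756 = 5617932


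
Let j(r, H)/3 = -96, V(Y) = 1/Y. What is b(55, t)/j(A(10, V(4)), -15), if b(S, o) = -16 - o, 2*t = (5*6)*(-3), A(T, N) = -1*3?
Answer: -29/288 ≈ -0.10069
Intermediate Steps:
A(T, N) = -3
j(r, H) = -288 (j(r, H) = 3*(-96) = -288)
t = -45 (t = ((5*6)*(-3))/2 = (30*(-3))/2 = (1/2)*(-90) = -45)
b(55, t)/j(A(10, V(4)), -15) = (-16 - 1*(-45))/(-288) = (-16 + 45)*(-1/288) = 29*(-1/288) = -29/288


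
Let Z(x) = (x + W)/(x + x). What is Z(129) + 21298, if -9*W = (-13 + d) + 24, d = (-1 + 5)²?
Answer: 915835/43 ≈ 21299.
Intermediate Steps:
d = 16 (d = 4² = 16)
W = -3 (W = -((-13 + 16) + 24)/9 = -(3 + 24)/9 = -⅑*27 = -3)
Z(x) = (-3 + x)/(2*x) (Z(x) = (x - 3)/(x + x) = (-3 + x)/((2*x)) = (-3 + x)*(1/(2*x)) = (-3 + x)/(2*x))
Z(129) + 21298 = (½)*(-3 + 129)/129 + 21298 = (½)*(1/129)*126 + 21298 = 21/43 + 21298 = 915835/43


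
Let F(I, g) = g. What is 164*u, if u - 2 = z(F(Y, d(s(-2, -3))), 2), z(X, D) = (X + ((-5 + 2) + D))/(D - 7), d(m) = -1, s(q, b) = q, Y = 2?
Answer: 1968/5 ≈ 393.60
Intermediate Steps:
z(X, D) = (-3 + D + X)/(-7 + D) (z(X, D) = (X + (-3 + D))/(-7 + D) = (-3 + D + X)/(-7 + D))
u = 12/5 (u = 2 + (-3 + 2 - 1)/(-7 + 2) = 2 - 2/(-5) = 2 - ⅕*(-2) = 2 + ⅖ = 12/5 ≈ 2.4000)
164*u = 164*(12/5) = 1968/5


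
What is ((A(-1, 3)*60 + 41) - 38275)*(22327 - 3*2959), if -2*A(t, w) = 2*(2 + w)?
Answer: -518282300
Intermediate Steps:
A(t, w) = -2 - w (A(t, w) = -(2 + w) = -(4 + 2*w)/2 = -2 - w)
((A(-1, 3)*60 + 41) - 38275)*(22327 - 3*2959) = (((-2 - 1*3)*60 + 41) - 38275)*(22327 - 3*2959) = (((-2 - 3)*60 + 41) - 38275)*(22327 - 8877) = ((-5*60 + 41) - 38275)*13450 = ((-300 + 41) - 38275)*13450 = (-259 - 38275)*13450 = -38534*13450 = -518282300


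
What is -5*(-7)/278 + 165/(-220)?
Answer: -347/556 ≈ -0.62410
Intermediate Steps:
-5*(-7)/278 + 165/(-220) = 35*(1/278) + 165*(-1/220) = 35/278 - ¾ = -347/556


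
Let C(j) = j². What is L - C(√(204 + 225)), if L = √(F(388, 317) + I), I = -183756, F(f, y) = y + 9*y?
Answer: -429 + I*√180586 ≈ -429.0 + 424.95*I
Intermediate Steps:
F(f, y) = 10*y
L = I*√180586 (L = √(10*317 - 183756) = √(3170 - 183756) = √(-180586) = I*√180586 ≈ 424.95*I)
L - C(√(204 + 225)) = I*√180586 - (√(204 + 225))² = I*√180586 - (√429)² = I*√180586 - 1*429 = I*√180586 - 429 = -429 + I*√180586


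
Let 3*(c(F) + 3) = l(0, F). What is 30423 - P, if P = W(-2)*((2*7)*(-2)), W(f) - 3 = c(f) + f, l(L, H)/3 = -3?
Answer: 30283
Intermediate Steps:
l(L, H) = -9 (l(L, H) = 3*(-3) = -9)
c(F) = -6 (c(F) = -3 + (⅓)*(-9) = -3 - 3 = -6)
W(f) = -3 + f (W(f) = 3 + (-6 + f) = -3 + f)
P = 140 (P = (-3 - 2)*((2*7)*(-2)) = -70*(-2) = -5*(-28) = 140)
30423 - P = 30423 - 1*140 = 30423 - 140 = 30283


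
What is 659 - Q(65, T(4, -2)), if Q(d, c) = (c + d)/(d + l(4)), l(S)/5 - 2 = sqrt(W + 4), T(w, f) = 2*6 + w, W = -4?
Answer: 16448/25 ≈ 657.92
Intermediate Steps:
T(w, f) = 12 + w
l(S) = 10 (l(S) = 10 + 5*sqrt(-4 + 4) = 10 + 5*sqrt(0) = 10 + 5*0 = 10 + 0 = 10)
Q(d, c) = (c + d)/(10 + d) (Q(d, c) = (c + d)/(d + 10) = (c + d)/(10 + d))
659 - Q(65, T(4, -2)) = 659 - ((12 + 4) + 65)/(10 + 65) = 659 - (16 + 65)/75 = 659 - 81/75 = 659 - 1*27/25 = 659 - 27/25 = 16448/25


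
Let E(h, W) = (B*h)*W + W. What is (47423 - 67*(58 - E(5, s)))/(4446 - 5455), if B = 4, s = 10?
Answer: -57607/1009 ≈ -57.093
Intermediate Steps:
E(h, W) = W + 4*W*h (E(h, W) = (4*h)*W + W = 4*W*h + W = W + 4*W*h)
(47423 - 67*(58 - E(5, s)))/(4446 - 5455) = (47423 - 67*(58 - 10*(1 + 4*5)))/(4446 - 5455) = (47423 - 67*(58 - 10*(1 + 20)))/(-1009) = (47423 - 67*(58 - 10*21))*(-1/1009) = (47423 - 67*(58 - 1*210))*(-1/1009) = (47423 - 67*(58 - 210))*(-1/1009) = (47423 - 67*(-152))*(-1/1009) = (47423 + 10184)*(-1/1009) = 57607*(-1/1009) = -57607/1009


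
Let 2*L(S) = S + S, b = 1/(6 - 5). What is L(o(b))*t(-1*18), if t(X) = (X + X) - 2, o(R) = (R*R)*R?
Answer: -38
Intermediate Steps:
b = 1 (b = 1/1 = 1)
o(R) = R**3 (o(R) = R**2*R = R**3)
L(S) = S (L(S) = (S + S)/2 = (2*S)/2 = S)
t(X) = -2 + 2*X (t(X) = 2*X - 2 = -2 + 2*X)
L(o(b))*t(-1*18) = 1**3*(-2 + 2*(-1*18)) = 1*(-2 + 2*(-18)) = 1*(-2 - 36) = 1*(-38) = -38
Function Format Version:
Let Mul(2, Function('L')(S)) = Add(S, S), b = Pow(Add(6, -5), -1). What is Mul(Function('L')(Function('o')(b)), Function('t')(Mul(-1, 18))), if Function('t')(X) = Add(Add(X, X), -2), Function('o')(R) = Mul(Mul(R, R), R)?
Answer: -38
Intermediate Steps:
b = 1 (b = Pow(1, -1) = 1)
Function('o')(R) = Pow(R, 3) (Function('o')(R) = Mul(Pow(R, 2), R) = Pow(R, 3))
Function('L')(S) = S (Function('L')(S) = Mul(Rational(1, 2), Add(S, S)) = Mul(Rational(1, 2), Mul(2, S)) = S)
Function('t')(X) = Add(-2, Mul(2, X)) (Function('t')(X) = Add(Mul(2, X), -2) = Add(-2, Mul(2, X)))
Mul(Function('L')(Function('o')(b)), Function('t')(Mul(-1, 18))) = Mul(Pow(1, 3), Add(-2, Mul(2, Mul(-1, 18)))) = Mul(1, Add(-2, Mul(2, -18))) = Mul(1, Add(-2, -36)) = Mul(1, -38) = -38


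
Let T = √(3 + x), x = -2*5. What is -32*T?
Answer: -32*I*√7 ≈ -84.664*I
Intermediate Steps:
x = -10
T = I*√7 (T = √(3 - 10) = √(-7) = I*√7 ≈ 2.6458*I)
-32*T = -32*I*√7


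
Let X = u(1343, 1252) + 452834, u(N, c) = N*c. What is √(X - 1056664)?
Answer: 3*√119734 ≈ 1038.1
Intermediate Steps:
X = 2134270 (X = 1343*1252 + 452834 = 1681436 + 452834 = 2134270)
√(X - 1056664) = √(2134270 - 1056664) = √1077606 = 3*√119734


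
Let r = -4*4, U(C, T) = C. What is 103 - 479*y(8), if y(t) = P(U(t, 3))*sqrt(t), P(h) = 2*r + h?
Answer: 103 + 22992*sqrt(2) ≈ 32619.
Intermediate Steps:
r = -16
P(h) = -32 + h (P(h) = 2*(-16) + h = -32 + h)
y(t) = sqrt(t)*(-32 + t) (y(t) = (-32 + t)*sqrt(t) = sqrt(t)*(-32 + t))
103 - 479*y(8) = 103 - 479*sqrt(8)*(-32 + 8) = 103 - 479*2*sqrt(2)*(-24) = 103 - (-22992)*sqrt(2) = 103 + 22992*sqrt(2)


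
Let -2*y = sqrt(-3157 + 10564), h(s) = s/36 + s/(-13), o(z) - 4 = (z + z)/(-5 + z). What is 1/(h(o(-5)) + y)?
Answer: 53820/405564467 - 328536*sqrt(823)/405564467 ≈ -0.023107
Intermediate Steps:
o(z) = 4 + 2*z/(-5 + z) (o(z) = 4 + (z + z)/(-5 + z) = 4 + (2*z)/(-5 + z) = 4 + 2*z/(-5 + z))
h(s) = -23*s/468 (h(s) = s*(1/36) + s*(-1/13) = s/36 - s/13 = -23*s/468)
y = -3*sqrt(823)/2 (y = -sqrt(-3157 + 10564)/2 = -3*sqrt(823)/2 ≈ -43.032)
1/(h(o(-5)) + y) = 1/(-23*(-10 + 3*(-5))/(234*(-5 - 5)) - 3*sqrt(823)/2) = 1/(-23*(-10 - 15)/(234*(-10)) - 3*sqrt(823)/2) = 1/(-23*(-1)*(-25)/(234*10) - 3*sqrt(823)/2) = 1/(-23/468*5 - 3*sqrt(823)/2) = 1/(-115/468 - 3*sqrt(823)/2)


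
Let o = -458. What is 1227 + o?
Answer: 769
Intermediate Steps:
1227 + o = 1227 - 458 = 769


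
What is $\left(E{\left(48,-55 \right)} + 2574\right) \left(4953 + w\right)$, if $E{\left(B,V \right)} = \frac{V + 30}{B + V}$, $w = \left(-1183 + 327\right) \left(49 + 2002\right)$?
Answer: $- \frac{31587934229}{7} \approx -4.5126 \cdot 10^{9}$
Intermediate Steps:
$w = -1755656$ ($w = \left(-856\right) 2051 = -1755656$)
$E{\left(B,V \right)} = \frac{30 + V}{B + V}$
$\left(E{\left(48,-55 \right)} + 2574\right) \left(4953 + w\right) = \left(\frac{30 - 55}{48 - 55} + 2574\right) \left(4953 - 1755656\right) = \left(\frac{1}{-7} \left(-25\right) + 2574\right) \left(-1750703\right) = \left(\left(- \frac{1}{7}\right) \left(-25\right) + 2574\right) \left(-1750703\right) = \left(\frac{25}{7} + 2574\right) \left(-1750703\right) = \frac{18043}{7} \left(-1750703\right) = - \frac{31587934229}{7}$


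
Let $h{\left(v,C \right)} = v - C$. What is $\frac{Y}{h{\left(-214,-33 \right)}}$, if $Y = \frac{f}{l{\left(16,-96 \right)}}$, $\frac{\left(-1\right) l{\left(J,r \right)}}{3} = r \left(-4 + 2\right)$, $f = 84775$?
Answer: $\frac{84775}{104256} \approx 0.81314$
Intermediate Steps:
$l{\left(J,r \right)} = 6 r$ ($l{\left(J,r \right)} = - 3 r \left(-4 + 2\right) = - 3 r \left(-2\right) = - 3 \left(- 2 r\right) = 6 r$)
$Y = - \frac{84775}{576}$ ($Y = \frac{84775}{6 \left(-96\right)} = \frac{84775}{-576} = 84775 \left(- \frac{1}{576}\right) = - \frac{84775}{576} \approx -147.18$)
$\frac{Y}{h{\left(-214,-33 \right)}} = - \frac{84775}{576 \left(-214 - -33\right)} = - \frac{84775}{576 \left(-214 + 33\right)} = - \frac{84775}{576 \left(-181\right)} = \left(- \frac{84775}{576}\right) \left(- \frac{1}{181}\right) = \frac{84775}{104256}$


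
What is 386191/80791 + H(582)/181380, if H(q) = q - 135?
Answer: 23361145719/4884623860 ≈ 4.7826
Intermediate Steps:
H(q) = -135 + q
386191/80791 + H(582)/181380 = 386191/80791 + (-135 + 582)/181380 = 386191*(1/80791) + 447*(1/181380) = 386191/80791 + 149/60460 = 23361145719/4884623860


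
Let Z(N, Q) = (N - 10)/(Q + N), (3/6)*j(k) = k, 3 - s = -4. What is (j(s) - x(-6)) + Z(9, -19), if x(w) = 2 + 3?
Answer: 91/10 ≈ 9.1000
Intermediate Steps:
s = 7 (s = 3 - 1*(-4) = 3 + 4 = 7)
j(k) = 2*k
Z(N, Q) = (-10 + N)/(N + Q)
x(w) = 5
(j(s) - x(-6)) + Z(9, -19) = (2*7 - 1*5) + (-10 + 9)/(9 - 19) = (14 - 5) - 1/(-10) = 9 - ⅒*(-1) = 9 + ⅒ = 91/10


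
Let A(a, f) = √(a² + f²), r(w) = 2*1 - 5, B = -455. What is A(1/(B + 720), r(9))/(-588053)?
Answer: -√632026/155834045 ≈ -5.1016e-6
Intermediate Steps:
r(w) = -3 (r(w) = 2 - 5 = -3)
A(1/(B + 720), r(9))/(-588053) = √((1/(-455 + 720))² + (-3)²)/(-588053) = √((1/265)² + 9)*(-1/588053) = √(1/70225 + 9)*(-1/588053) = √(632026/70225)*(-1/588053) = (√632026/265)*(-1/588053) = -√632026/155834045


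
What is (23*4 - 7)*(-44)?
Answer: -3740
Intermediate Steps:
(23*4 - 7)*(-44) = (92 - 7)*(-44) = 85*(-44) = -3740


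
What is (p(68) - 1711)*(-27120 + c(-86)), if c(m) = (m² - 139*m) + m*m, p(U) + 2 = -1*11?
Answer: 644776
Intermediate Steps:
p(U) = -13 (p(U) = -2 - 1*11 = -2 - 11 = -13)
c(m) = -139*m + 2*m² (c(m) = (m² - 139*m) + m² = -139*m + 2*m²)
(p(68) - 1711)*(-27120 + c(-86)) = (-13 - 1711)*(-27120 - 86*(-139 + 2*(-86))) = -1724*(-27120 - 86*(-139 - 172)) = -1724*(-27120 - 86*(-311)) = -1724*(-27120 + 26746) = -1724*(-374) = 644776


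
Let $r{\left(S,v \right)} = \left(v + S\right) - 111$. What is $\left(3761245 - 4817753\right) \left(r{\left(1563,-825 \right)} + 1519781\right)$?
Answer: $-1606323215264$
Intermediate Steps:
$r{\left(S,v \right)} = -111 + S + v$ ($r{\left(S,v \right)} = \left(S + v\right) - 111 = -111 + S + v$)
$\left(3761245 - 4817753\right) \left(r{\left(1563,-825 \right)} + 1519781\right) = \left(3761245 - 4817753\right) \left(\left(-111 + 1563 - 825\right) + 1519781\right) = - 1056508 \left(627 + 1519781\right) = \left(-1056508\right) 1520408 = -1606323215264$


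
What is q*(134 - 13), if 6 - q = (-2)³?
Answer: 1694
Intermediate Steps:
q = 14 (q = 6 - 1*(-2)³ = 6 - 1*(-8) = 6 + 8 = 14)
q*(134 - 13) = 14*(134 - 13) = 14*121 = 1694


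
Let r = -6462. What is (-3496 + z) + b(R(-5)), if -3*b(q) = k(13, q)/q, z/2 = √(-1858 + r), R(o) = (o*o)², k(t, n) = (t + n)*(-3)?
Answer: -2184362/625 + 16*I*√130 ≈ -3495.0 + 182.43*I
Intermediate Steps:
k(t, n) = -3*n - 3*t (k(t, n) = (n + t)*(-3) = -3*n - 3*t)
R(o) = o⁴ (R(o) = (o²)² = o⁴)
z = 16*I*√130 (z = 2*√(-1858 - 6462) = 2*√(-8320) = 2*(8*I*√130) = 16*I*√130 ≈ 182.43*I)
b(q) = -(-39 - 3*q)/(3*q) (b(q) = -(-3*q - 3*13)/(3*q) = -(-3*q - 39)/(3*q) = -(-39 - 3*q)/(3*q))
(-3496 + z) + b(R(-5)) = (-3496 + 16*I*√130) + (13 + (-5)⁴)/((-5)⁴) = (-3496 + 16*I*√130) + (13 + 625)/625 = (-3496 + 16*I*√130) + (1/625)*638 = (-3496 + 16*I*√130) + 638/625 = -2184362/625 + 16*I*√130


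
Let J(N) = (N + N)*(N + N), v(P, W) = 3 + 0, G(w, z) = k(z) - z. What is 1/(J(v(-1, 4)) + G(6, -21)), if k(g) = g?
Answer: 1/36 ≈ 0.027778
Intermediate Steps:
G(w, z) = 0 (G(w, z) = z - z = 0)
v(P, W) = 3
J(N) = 4*N² (J(N) = (2*N)*(2*N) = 4*N²)
1/(J(v(-1, 4)) + G(6, -21)) = 1/(4*3² + 0) = 1/(4*9 + 0) = 1/(36 + 0) = 1/36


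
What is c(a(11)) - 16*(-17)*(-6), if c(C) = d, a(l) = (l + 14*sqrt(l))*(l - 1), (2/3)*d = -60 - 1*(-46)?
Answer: -1653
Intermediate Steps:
d = -21 (d = 3*(-60 - 1*(-46))/2 = 3*(-60 + 46)/2 = (3/2)*(-14) = -21)
a(l) = (-1 + l)*(l + 14*sqrt(l)) (a(l) = (l + 14*sqrt(l))*(-1 + l) = (-1 + l)*(l + 14*sqrt(l)))
c(C) = -21
c(a(11)) - 16*(-17)*(-6) = -21 - 16*(-17)*(-6) = -21 + 272*(-6) = -21 - 1632 = -1653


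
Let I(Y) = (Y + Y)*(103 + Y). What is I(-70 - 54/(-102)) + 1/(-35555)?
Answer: -47869118989/10275395 ≈ -4658.6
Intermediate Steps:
I(Y) = 2*Y*(103 + Y) (I(Y) = (2*Y)*(103 + Y) = 2*Y*(103 + Y))
I(-70 - 54/(-102)) + 1/(-35555) = 2*(-70 - 54/(-102))*(103 + (-70 - 54/(-102))) + 1/(-35555) = 2*(-70 - 54*(-1/102))*(103 + (-70 - 54*(-1/102))) - 1/35555 = 2*(-70 + 9/17)*(103 + (-70 + 9/17)) - 1/35555 = 2*(-1181/17)*(103 - 1181/17) - 1/35555 = 2*(-1181/17)*(570/17) - 1/35555 = -1346340/289 - 1/35555 = -47869118989/10275395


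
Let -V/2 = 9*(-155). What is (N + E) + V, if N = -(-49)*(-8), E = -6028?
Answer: -3630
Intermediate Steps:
V = 2790 (V = -18*(-155) = -2*(-1395) = 2790)
N = -392 (N = -1*392 = -392)
(N + E) + V = (-392 - 6028) + 2790 = -6420 + 2790 = -3630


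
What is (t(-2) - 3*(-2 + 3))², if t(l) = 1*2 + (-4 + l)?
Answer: 49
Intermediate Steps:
t(l) = -2 + l (t(l) = 2 + (-4 + l) = -2 + l)
(t(-2) - 3*(-2 + 3))² = ((-2 - 2) - 3*(-2 + 3))² = (-4 - 3*1)² = (-4 - 3)² = (-7)² = 49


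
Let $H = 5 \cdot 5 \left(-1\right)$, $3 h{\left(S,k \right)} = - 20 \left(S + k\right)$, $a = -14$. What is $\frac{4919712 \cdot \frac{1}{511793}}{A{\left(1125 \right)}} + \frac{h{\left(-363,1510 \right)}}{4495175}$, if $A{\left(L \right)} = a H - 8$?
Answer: $\frac{692551526924}{26226829726035} \approx 0.026406$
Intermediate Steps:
$h{\left(S,k \right)} = - \frac{20 S}{3} - \frac{20 k}{3}$ ($h{\left(S,k \right)} = \frac{\left(-20\right) \left(S + k\right)}{3} = \frac{- 20 S - 20 k}{3} = - \frac{20 S}{3} - \frac{20 k}{3}$)
$H = -25$ ($H = 25 \left(-1\right) = -25$)
$A{\left(L \right)} = 342$ ($A{\left(L \right)} = \left(-14\right) \left(-25\right) - 8 = 350 - 8 = 342$)
$\frac{4919712 \cdot \frac{1}{511793}}{A{\left(1125 \right)}} + \frac{h{\left(-363,1510 \right)}}{4495175} = \frac{4919712 \cdot \frac{1}{511793}}{342} + \frac{\left(- \frac{20}{3}\right) \left(-363\right) - \frac{30200}{3}}{4495175} = 4919712 \cdot \frac{1}{511793} \cdot \frac{1}{342} + \left(2420 - \frac{30200}{3}\right) \frac{1}{4495175} = \frac{4919712}{511793} \cdot \frac{1}{342} - \frac{4588}{2697105} = \frac{819952}{29172201} - \frac{4588}{2697105} = \frac{692551526924}{26226829726035}$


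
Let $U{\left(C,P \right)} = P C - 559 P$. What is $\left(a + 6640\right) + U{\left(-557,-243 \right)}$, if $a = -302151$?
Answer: $-24323$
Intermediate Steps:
$U{\left(C,P \right)} = - 559 P + C P$ ($U{\left(C,P \right)} = C P - 559 P = - 559 P + C P$)
$\left(a + 6640\right) + U{\left(-557,-243 \right)} = \left(-302151 + 6640\right) - 243 \left(-559 - 557\right) = -295511 - -271188 = -295511 + 271188 = -24323$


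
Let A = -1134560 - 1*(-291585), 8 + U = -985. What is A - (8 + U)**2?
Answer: -1813200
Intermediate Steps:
U = -993 (U = -8 - 985 = -993)
A = -842975 (A = -1134560 + 291585 = -842975)
A - (8 + U)**2 = -842975 - (8 - 993)**2 = -842975 - 1*(-985)**2 = -842975 - 1*970225 = -842975 - 970225 = -1813200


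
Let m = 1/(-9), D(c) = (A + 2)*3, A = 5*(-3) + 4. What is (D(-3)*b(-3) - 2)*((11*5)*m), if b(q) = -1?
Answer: -1375/9 ≈ -152.78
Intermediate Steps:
A = -11 (A = -15 + 4 = -11)
D(c) = -27 (D(c) = (-11 + 2)*3 = -9*3 = -27)
m = -⅑ ≈ -0.11111
(D(-3)*b(-3) - 2)*((11*5)*m) = (-27*(-1) - 2)*((11*5)*(-⅑)) = (27 - 2)*(55*(-⅑)) = 25*(-55/9) = -1375/9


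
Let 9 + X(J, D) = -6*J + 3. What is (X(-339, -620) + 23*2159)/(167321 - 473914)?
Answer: -51685/306593 ≈ -0.16858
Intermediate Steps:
X(J, D) = -6 - 6*J (X(J, D) = -9 + (-6*J + 3) = -9 + (3 - 6*J) = -6 - 6*J)
(X(-339, -620) + 23*2159)/(167321 - 473914) = ((-6 - 6*(-339)) + 23*2159)/(167321 - 473914) = ((-6 + 2034) + 49657)/(-306593) = (2028 + 49657)*(-1/306593) = 51685*(-1/306593) = -51685/306593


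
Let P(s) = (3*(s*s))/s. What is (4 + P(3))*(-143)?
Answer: -1859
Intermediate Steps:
P(s) = 3*s (P(s) = (3*s**2)/s = 3*s)
(4 + P(3))*(-143) = (4 + 3*3)*(-143) = (4 + 9)*(-143) = 13*(-143) = -1859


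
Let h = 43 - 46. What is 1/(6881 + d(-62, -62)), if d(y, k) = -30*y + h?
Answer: 1/8738 ≈ 0.00011444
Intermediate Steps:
h = -3
d(y, k) = -3 - 30*y (d(y, k) = -30*y - 3 = -3 - 30*y)
1/(6881 + d(-62, -62)) = 1/(6881 + (-3 - 30*(-62))) = 1/(6881 + (-3 + 1860)) = 1/(6881 + 1857) = 1/8738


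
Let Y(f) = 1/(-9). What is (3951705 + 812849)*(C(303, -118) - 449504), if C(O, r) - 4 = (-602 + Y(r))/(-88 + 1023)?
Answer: -18022153817663126/8415 ≈ -2.1417e+12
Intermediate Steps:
Y(f) = -⅑
C(O, r) = 28241/8415 (C(O, r) = 4 + (-602 - ⅑)/(-88 + 1023) = 4 - 5419/9/935 = 4 - 5419/9*1/935 = 4 - 5419/8415 = 28241/8415)
(3951705 + 812849)*(C(303, -118) - 449504) = (3951705 + 812849)*(28241/8415 - 449504) = 4764554*(-3782547919/8415) = -18022153817663126/8415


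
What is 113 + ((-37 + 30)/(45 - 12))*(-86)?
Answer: 4331/33 ≈ 131.24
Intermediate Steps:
113 + ((-37 + 30)/(45 - 12))*(-86) = 113 - 7/33*(-86) = 113 + 602/33 = 4331/33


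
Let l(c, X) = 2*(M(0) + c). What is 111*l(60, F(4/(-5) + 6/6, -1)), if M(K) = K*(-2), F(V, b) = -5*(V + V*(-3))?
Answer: 13320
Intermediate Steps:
F(V, b) = 10*V (F(V, b) = -5*(V - 3*V) = -(-10)*V = 10*V)
M(K) = -2*K
l(c, X) = 2*c (l(c, X) = 2*(-2*0 + c) = 2*(0 + c) = 2*c)
111*l(60, F(4/(-5) + 6/6, -1)) = 111*(2*60) = 111*120 = 13320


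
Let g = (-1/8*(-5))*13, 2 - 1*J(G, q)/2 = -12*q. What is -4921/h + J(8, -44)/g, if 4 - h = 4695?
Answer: -39159591/304915 ≈ -128.43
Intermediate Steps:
h = -4691 (h = 4 - 1*4695 = 4 - 4695 = -4691)
J(G, q) = 4 + 24*q (J(G, q) = 4 - (-24)*q = 4 + 24*q)
g = 65/8 (g = (-1*⅛*(-5))*13 = -⅛*(-5)*13 = (5/8)*13 = 65/8 ≈ 8.1250)
-4921/h + J(8, -44)/g = -4921/(-4691) + (4 + 24*(-44))/(65/8) = -4921*(-1/4691) + (4 - 1056)*(8/65) = 4921/4691 - 1052*8/65 = 4921/4691 - 8416/65 = -39159591/304915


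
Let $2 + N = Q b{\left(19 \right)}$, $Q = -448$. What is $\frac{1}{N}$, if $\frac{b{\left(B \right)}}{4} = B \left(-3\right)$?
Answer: $\frac{1}{102142} \approx 9.7903 \cdot 10^{-6}$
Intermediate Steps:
$b{\left(B \right)} = - 12 B$ ($b{\left(B \right)} = 4 B \left(-3\right) = 4 \left(- 3 B\right) = - 12 B$)
$N = 102142$ ($N = -2 - 448 \left(\left(-12\right) 19\right) = -2 - -102144 = -2 + 102144 = 102142$)
$\frac{1}{N} = \frac{1}{102142}$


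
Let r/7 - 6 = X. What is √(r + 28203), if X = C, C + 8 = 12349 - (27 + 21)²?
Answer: 2*√24626 ≈ 313.85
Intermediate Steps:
C = 10037 (C = -8 + (12349 - (27 + 21)²) = -8 + (12349 - 1*48²) = -8 + (12349 - 1*2304) = -8 + (12349 - 2304) = -8 + 10045 = 10037)
X = 10037
r = 70301 (r = 42 + 7*10037 = 42 + 70259 = 70301)
√(r + 28203) = √(70301 + 28203) = √98504 = 2*√24626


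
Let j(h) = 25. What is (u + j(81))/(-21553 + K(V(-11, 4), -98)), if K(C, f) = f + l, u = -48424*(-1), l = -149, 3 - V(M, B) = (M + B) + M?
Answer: -48449/21800 ≈ -2.2224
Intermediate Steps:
V(M, B) = 3 - B - 2*M (V(M, B) = 3 - ((M + B) + M) = 3 - ((B + M) + M) = 3 - (B + 2*M) = 3 + (-B - 2*M) = 3 - B - 2*M)
u = 48424 (u = -12106*(-4) = 48424)
K(C, f) = -149 + f (K(C, f) = f - 149 = -149 + f)
(u + j(81))/(-21553 + K(V(-11, 4), -98)) = (48424 + 25)/(-21553 + (-149 - 98)) = 48449/(-21553 - 247) = 48449/(-21800) = 48449*(-1/21800) = -48449/21800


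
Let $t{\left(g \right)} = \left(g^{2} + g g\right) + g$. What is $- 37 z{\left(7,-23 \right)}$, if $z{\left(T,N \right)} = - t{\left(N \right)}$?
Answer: $38295$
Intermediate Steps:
$t{\left(g \right)} = g + 2 g^{2}$ ($t{\left(g \right)} = \left(g^{2} + g^{2}\right) + g = 2 g^{2} + g = g + 2 g^{2}$)
$z{\left(T,N \right)} = - N \left(1 + 2 N\right)$
$- 37 z{\left(7,-23 \right)} = - 37 \left(\left(-1\right) \left(-23\right) \left(1 + 2 \left(-23\right)\right)\right) = - 37 \left(\left(-1\right) \left(-23\right) \left(1 - 46\right)\right) = - 37 \left(\left(-1\right) \left(-23\right) \left(-45\right)\right) = \left(-37\right) \left(-1035\right) = 38295$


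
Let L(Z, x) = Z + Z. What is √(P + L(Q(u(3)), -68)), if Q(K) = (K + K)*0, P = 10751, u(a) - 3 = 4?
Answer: √10751 ≈ 103.69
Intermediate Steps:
u(a) = 7 (u(a) = 3 + 4 = 7)
Q(K) = 0 (Q(K) = (2*K)*0 = 0)
L(Z, x) = 2*Z
√(P + L(Q(u(3)), -68)) = √(10751 + 2*0) = √(10751 + 0) = √10751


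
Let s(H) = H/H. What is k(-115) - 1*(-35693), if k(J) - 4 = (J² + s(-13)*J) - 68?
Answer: 48739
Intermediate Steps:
s(H) = 1
k(J) = -64 + J + J² (k(J) = 4 + ((J² + 1*J) - 68) = 4 + ((J² + J) - 68) = 4 + ((J + J²) - 68) = 4 + (-68 + J + J²) = -64 + J + J²)
k(-115) - 1*(-35693) = (-64 - 115 + (-115)²) - 1*(-35693) = (-64 - 115 + 13225) + 35693 = 13046 + 35693 = 48739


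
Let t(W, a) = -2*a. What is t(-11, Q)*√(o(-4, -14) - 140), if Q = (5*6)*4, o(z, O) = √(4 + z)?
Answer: -480*I*√35 ≈ -2839.7*I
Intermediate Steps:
Q = 120 (Q = 30*4 = 120)
t(-11, Q)*√(o(-4, -14) - 140) = (-2*120)*√(√(4 - 4) - 140) = -240*√(√0 - 140) = -240*√(0 - 140) = -480*I*√35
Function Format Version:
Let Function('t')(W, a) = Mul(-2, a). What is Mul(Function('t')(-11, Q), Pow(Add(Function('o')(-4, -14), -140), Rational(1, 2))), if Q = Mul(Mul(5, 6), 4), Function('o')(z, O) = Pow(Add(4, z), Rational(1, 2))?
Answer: Mul(-480, I, Pow(35, Rational(1, 2))) ≈ Mul(-2839.7, I)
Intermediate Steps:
Q = 120 (Q = Mul(30, 4) = 120)
Mul(Function('t')(-11, Q), Pow(Add(Function('o')(-4, -14), -140), Rational(1, 2))) = Mul(Mul(-2, 120), Pow(Add(Pow(Add(4, -4), Rational(1, 2)), -140), Rational(1, 2))) = Mul(-240, Pow(Add(Pow(0, Rational(1, 2)), -140), Rational(1, 2))) = Mul(-240, Pow(Add(0, -140), Rational(1, 2))) = Mul(-240, Pow(-140, Rational(1, 2))) = Mul(-240, Mul(2, I, Pow(35, Rational(1, 2)))) = Mul(-480, I, Pow(35, Rational(1, 2)))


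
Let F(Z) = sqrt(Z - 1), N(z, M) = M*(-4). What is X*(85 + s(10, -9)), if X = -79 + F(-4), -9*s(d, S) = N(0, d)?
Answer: -63595/9 + 805*I*sqrt(5)/9 ≈ -7066.1 + 200.0*I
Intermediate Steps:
N(z, M) = -4*M
F(Z) = sqrt(-1 + Z)
s(d, S) = 4*d/9 (s(d, S) = -(-4)*d/9 = 4*d/9)
X = -79 + I*sqrt(5) (X = -79 + sqrt(-1 - 4) = -79 + sqrt(-5) = -79 + I*sqrt(5) ≈ -79.0 + 2.2361*I)
X*(85 + s(10, -9)) = (-79 + I*sqrt(5))*(85 + (4/9)*10) = (-79 + I*sqrt(5))*(85 + 40/9) = (-79 + I*sqrt(5))*(805/9) = -63595/9 + 805*I*sqrt(5)/9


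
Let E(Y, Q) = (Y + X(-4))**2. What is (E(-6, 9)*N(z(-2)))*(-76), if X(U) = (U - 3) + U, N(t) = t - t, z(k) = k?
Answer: 0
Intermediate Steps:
N(t) = 0
X(U) = -3 + 2*U (X(U) = (-3 + U) + U = -3 + 2*U)
E(Y, Q) = (-11 + Y)**2 (E(Y, Q) = (Y + (-3 + 2*(-4)))**2 = (Y + (-3 - 8))**2 = (Y - 11)**2 = (-11 + Y)**2)
(E(-6, 9)*N(z(-2)))*(-76) = ((-11 - 6)**2*0)*(-76) = ((-17)**2*0)*(-76) = (289*0)*(-76) = 0*(-76) = 0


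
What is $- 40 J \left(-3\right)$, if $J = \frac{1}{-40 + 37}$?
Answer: $-40$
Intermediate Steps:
$J = - \frac{1}{3}$ ($J = \frac{1}{-3} = - \frac{1}{3} \approx -0.33333$)
$- 40 J \left(-3\right) = \left(-40\right) \left(- \frac{1}{3}\right) \left(-3\right) = \frac{40}{3} \left(-3\right) = -40$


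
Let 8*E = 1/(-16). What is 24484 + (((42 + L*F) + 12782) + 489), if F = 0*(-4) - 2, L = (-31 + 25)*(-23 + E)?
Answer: 1200669/32 ≈ 37521.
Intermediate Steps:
E = -1/128 (E = (1/8)/(-16) = (1/8)*(-1/16) = -1/128 ≈ -0.0078125)
L = 8835/64 (L = (-31 + 25)*(-23 - 1/128) = -6*(-2945/128) = 8835/64 ≈ 138.05)
F = -2 (F = 0 - 2 = -2)
24484 + (((42 + L*F) + 12782) + 489) = 24484 + (((42 + (8835/64)*(-2)) + 12782) + 489) = 24484 + (((42 - 8835/32) + 12782) + 489) = 24484 + ((-7491/32 + 12782) + 489) = 24484 + (401533/32 + 489) = 24484 + 417181/32 = 1200669/32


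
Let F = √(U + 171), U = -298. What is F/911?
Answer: I*√127/911 ≈ 0.01237*I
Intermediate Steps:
F = I*√127 (F = √(-298 + 171) = √(-127) = I*√127 ≈ 11.269*I)
F/911 = (I*√127)/911 = (I*√127)*(1/911) = I*√127/911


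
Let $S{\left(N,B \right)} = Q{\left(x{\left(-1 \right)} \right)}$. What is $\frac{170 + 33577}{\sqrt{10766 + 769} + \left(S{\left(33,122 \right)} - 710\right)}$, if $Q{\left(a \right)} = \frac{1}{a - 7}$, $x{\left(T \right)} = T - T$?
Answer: $- \frac{391431453}{8048542} - \frac{551201 \sqrt{11535}}{8048542} \approx -55.989$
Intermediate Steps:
$x{\left(T \right)} = 0$
$Q{\left(a \right)} = \frac{1}{-7 + a}$
$S{\left(N,B \right)} = - \frac{1}{7}$ ($S{\left(N,B \right)} = \frac{1}{-7 + 0} = \frac{1}{-7} = - \frac{1}{7}$)
$\frac{170 + 33577}{\sqrt{10766 + 769} + \left(S{\left(33,122 \right)} - 710\right)} = \frac{170 + 33577}{\sqrt{10766 + 769} - \frac{4971}{7}} = \frac{33747}{\sqrt{11535} - \frac{4971}{7}} = \frac{33747}{- \frac{4971}{7} + \sqrt{11535}}$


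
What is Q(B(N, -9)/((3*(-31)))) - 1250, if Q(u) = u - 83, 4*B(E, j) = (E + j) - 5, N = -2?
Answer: -123965/93 ≈ -1333.0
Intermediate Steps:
B(E, j) = -5/4 + E/4 + j/4 (B(E, j) = ((E + j) - 5)/4 = (-5 + E + j)/4 = -5/4 + E/4 + j/4)
Q(u) = -83 + u
Q(B(N, -9)/((3*(-31)))) - 1250 = (-83 + (-5/4 + (1/4)*(-2) + (1/4)*(-9))/((3*(-31)))) - 1250 = (-83 + (-5/4 - 1/2 - 9/4)/(-93)) - 1250 = (-83 - 4*(-1/93)) - 1250 = (-83 + 4/93) - 1250 = -7715/93 - 1250 = -123965/93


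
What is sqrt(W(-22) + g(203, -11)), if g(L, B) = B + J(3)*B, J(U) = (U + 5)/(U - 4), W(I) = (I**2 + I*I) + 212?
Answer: sqrt(1257) ≈ 35.454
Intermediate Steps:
W(I) = 212 + 2*I**2 (W(I) = (I**2 + I**2) + 212 = 2*I**2 + 212 = 212 + 2*I**2)
J(U) = (5 + U)/(-4 + U)
g(L, B) = -7*B (g(L, B) = B + ((5 + 3)/(-4 + 3))*B = B + (8/(-1))*B = B + (-1*8)*B = B - 8*B = -7*B)
sqrt(W(-22) + g(203, -11)) = sqrt((212 + 2*(-22)**2) - 7*(-11)) = sqrt((212 + 2*484) + 77) = sqrt((212 + 968) + 77) = sqrt(1180 + 77) = sqrt(1257)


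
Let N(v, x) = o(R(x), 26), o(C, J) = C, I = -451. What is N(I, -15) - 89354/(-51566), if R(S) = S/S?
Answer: 70460/25783 ≈ 2.7328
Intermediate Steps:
R(S) = 1
N(v, x) = 1
N(I, -15) - 89354/(-51566) = 1 - 89354/(-51566) = 1 - 89354*(-1/51566) = 1 + 44677/25783 = 70460/25783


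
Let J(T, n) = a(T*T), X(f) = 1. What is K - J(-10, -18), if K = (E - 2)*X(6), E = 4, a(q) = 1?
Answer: 1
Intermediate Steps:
J(T, n) = 1
K = 2 (K = (4 - 2)*1 = 2*1 = 2)
K - J(-10, -18) = 2 - 1*1 = 2 - 1 = 1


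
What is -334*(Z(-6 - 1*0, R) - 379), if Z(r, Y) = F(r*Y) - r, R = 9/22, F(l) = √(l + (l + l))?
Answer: 124582 - 3006*I*√11/11 ≈ 1.2458e+5 - 906.34*I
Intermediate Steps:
F(l) = √3*√l (F(l) = √(l + 2*l) = √(3*l) = √3*√l)
R = 9/22 (R = 9*(1/22) = 9/22 ≈ 0.40909)
Z(r, Y) = -r + √3*√(Y*r) (Z(r, Y) = √3*√(r*Y) - r = √3*√(Y*r) - r = -r + √3*√(Y*r))
-334*(Z(-6 - 1*0, R) - 379) = -334*((-(-6 - 1*0) + √3*√(9*(-6 - 1*0)/22)) - 379) = -334*((-(-6 + 0) + √3*√(9*(-6 + 0)/22)) - 379) = -334*((-1*(-6) + √3*√((9/22)*(-6))) - 379) = -334*((6 + √3*√(-27/11)) - 379) = -334*((6 + √3*(3*I*√33/11)) - 379) = -334*((6 + 9*I*√11/11) - 379) = -334*(-373 + 9*I*√11/11) = 124582 - 3006*I*√11/11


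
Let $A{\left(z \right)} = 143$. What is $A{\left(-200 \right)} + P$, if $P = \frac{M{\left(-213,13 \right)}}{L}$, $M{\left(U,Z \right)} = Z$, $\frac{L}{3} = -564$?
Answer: $\frac{241943}{1692} \approx 142.99$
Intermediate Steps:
$L = -1692$ ($L = 3 \left(-564\right) = -1692$)
$P = - \frac{13}{1692}$ ($P = \frac{13}{-1692} = 13 \left(- \frac{1}{1692}\right) = - \frac{13}{1692} \approx -0.0076832$)
$A{\left(-200 \right)} + P = 143 - \frac{13}{1692} = \frac{241943}{1692}$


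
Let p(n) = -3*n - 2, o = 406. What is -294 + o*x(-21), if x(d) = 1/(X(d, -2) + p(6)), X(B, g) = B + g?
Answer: -13048/43 ≈ -303.44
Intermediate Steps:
p(n) = -2 - 3*n
x(d) = 1/(-22 + d) (x(d) = 1/((d - 2) + (-2 - 3*6)) = 1/((-2 + d) + (-2 - 18)) = 1/((-2 + d) - 20) = 1/(-22 + d))
-294 + o*x(-21) = -294 + 406/(-22 - 21) = -294 + 406/(-43) = -294 + 406*(-1/43) = -294 - 406/43 = -13048/43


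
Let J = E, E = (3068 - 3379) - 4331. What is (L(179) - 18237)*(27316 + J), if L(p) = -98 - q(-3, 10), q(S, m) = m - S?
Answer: -416022552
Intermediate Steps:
E = -4642 (E = -311 - 4331 = -4642)
L(p) = -111 (L(p) = -98 - (10 - 1*(-3)) = -98 - (10 + 3) = -98 - 1*13 = -98 - 13 = -111)
J = -4642
(L(179) - 18237)*(27316 + J) = (-111 - 18237)*(27316 - 4642) = -18348*22674 = -416022552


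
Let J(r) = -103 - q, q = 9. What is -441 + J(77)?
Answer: -553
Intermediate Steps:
J(r) = -112 (J(r) = -103 - 1*9 = -103 - 9 = -112)
-441 + J(77) = -441 - 112 = -553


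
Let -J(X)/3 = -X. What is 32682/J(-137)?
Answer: -10894/137 ≈ -79.518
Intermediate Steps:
J(X) = 3*X (J(X) = -(-3)*X = 3*X)
32682/J(-137) = 32682/((3*(-137))) = 32682/(-411) = 32682*(-1/411) = -10894/137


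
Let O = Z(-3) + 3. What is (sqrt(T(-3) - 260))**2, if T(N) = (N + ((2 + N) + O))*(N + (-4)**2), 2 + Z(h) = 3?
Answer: -260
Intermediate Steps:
Z(h) = 1 (Z(h) = -2 + 3 = 1)
O = 4 (O = 1 + 3 = 4)
T(N) = (6 + 2*N)*(16 + N) (T(N) = (N + ((2 + N) + 4))*(N + (-4)**2) = (N + (6 + N))*(N + 16) = (6 + 2*N)*(16 + N))
(sqrt(T(-3) - 260))**2 = (sqrt((96 + 2*(-3)**2 + 38*(-3)) - 260))**2 = (sqrt((96 + 2*9 - 114) - 260))**2 = (sqrt((96 + 18 - 114) - 260))**2 = (sqrt(0 - 260))**2 = (sqrt(-260))**2 = (2*I*sqrt(65))**2 = -260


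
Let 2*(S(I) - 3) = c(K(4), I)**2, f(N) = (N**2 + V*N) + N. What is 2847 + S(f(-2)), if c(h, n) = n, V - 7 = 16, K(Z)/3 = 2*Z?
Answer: 3818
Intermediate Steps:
K(Z) = 6*Z (K(Z) = 3*(2*Z) = 6*Z)
V = 23 (V = 7 + 16 = 23)
f(N) = N**2 + 24*N (f(N) = (N**2 + 23*N) + N = N**2 + 24*N)
S(I) = 3 + I**2/2
2847 + S(f(-2)) = 2847 + (3 + (-2*(24 - 2))**2/2) = 2847 + (3 + (-2*22)**2/2) = 2847 + (3 + (1/2)*(-44)**2) = 2847 + (3 + (1/2)*1936) = 2847 + (3 + 968) = 2847 + 971 = 3818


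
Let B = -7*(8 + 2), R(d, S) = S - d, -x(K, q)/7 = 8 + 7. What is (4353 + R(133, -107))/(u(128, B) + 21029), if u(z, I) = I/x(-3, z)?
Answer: 12339/63089 ≈ 0.19558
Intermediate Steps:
x(K, q) = -105 (x(K, q) = -7*(8 + 7) = -7*15 = -105)
B = -70 (B = -7*10 = -70)
u(z, I) = -I/105 (u(z, I) = I/(-105) = I*(-1/105) = -I/105)
(4353 + R(133, -107))/(u(128, B) + 21029) = (4353 + (-107 - 1*133))/(-1/105*(-70) + 21029) = (4353 + (-107 - 133))/(2/3 + 21029) = (4353 - 240)/(63089/3) = 4113*(3/63089) = 12339/63089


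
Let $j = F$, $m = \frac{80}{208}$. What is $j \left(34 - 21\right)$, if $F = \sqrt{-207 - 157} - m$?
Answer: $-5 + 26 i \sqrt{91} \approx -5.0 + 248.02 i$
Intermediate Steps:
$m = \frac{5}{13}$ ($m = 80 \cdot \frac{1}{208} = \frac{5}{13} \approx 0.38462$)
$F = - \frac{5}{13} + 2 i \sqrt{91}$ ($F = \sqrt{-207 - 157} - \frac{5}{13} = \sqrt{-364} - \frac{5}{13} = 2 i \sqrt{91} - \frac{5}{13} = - \frac{5}{13} + 2 i \sqrt{91} \approx -0.38462 + 19.079 i$)
$j = - \frac{5}{13} + 2 i \sqrt{91} \approx -0.38462 + 19.079 i$
$j \left(34 - 21\right) = \left(- \frac{5}{13} + 2 i \sqrt{91}\right) \left(34 - 21\right) = \left(- \frac{5}{13} + 2 i \sqrt{91}\right) 13 = -5 + 26 i \sqrt{91}$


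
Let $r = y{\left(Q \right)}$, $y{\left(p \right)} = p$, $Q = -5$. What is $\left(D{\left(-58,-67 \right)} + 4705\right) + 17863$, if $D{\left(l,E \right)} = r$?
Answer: $22563$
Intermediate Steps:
$r = -5$
$D{\left(l,E \right)} = -5$
$\left(D{\left(-58,-67 \right)} + 4705\right) + 17863 = \left(-5 + 4705\right) + 17863 = 4700 + 17863 = 22563$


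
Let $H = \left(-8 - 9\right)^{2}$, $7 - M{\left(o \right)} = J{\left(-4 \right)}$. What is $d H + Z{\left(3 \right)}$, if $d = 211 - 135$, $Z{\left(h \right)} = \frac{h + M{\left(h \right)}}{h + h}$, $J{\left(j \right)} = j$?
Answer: $\frac{65899}{3} \approx 21966.0$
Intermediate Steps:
$M{\left(o \right)} = 11$ ($M{\left(o \right)} = 7 - -4 = 7 + 4 = 11$)
$Z{\left(h \right)} = \frac{11 + h}{2 h}$ ($Z{\left(h \right)} = \frac{h + 11}{h + h} = \frac{11 + h}{2 h}$)
$d = 76$ ($d = 211 - 135 = 76$)
$H = 289$ ($H = \left(-17\right)^{2} = 289$)
$d H + Z{\left(3 \right)} = 76 \cdot 289 + \frac{11 + 3}{2 \cdot 3} = 21964 + \frac{1}{2} \cdot \frac{1}{3} \cdot 14 = 21964 + \frac{7}{3} = \frac{65899}{3}$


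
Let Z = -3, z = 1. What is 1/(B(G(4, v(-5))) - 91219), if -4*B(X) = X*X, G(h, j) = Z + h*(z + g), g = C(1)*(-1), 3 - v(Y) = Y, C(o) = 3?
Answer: -4/364997 ≈ -1.0959e-5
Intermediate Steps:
v(Y) = 3 - Y
g = -3 (g = 3*(-1) = -3)
G(h, j) = -3 - 2*h (G(h, j) = -3 + h*(1 - 3) = -3 + h*(-2) = -3 - 2*h)
B(X) = -X**2/4 (B(X) = -X*X/4 = -X**2/4)
1/(B(G(4, v(-5))) - 91219) = 1/(-(-3 - 2*4)**2/4 - 91219) = 1/(-(-3 - 8)**2/4 - 91219) = 1/(-1/4*(-11)**2 - 91219) = 1/(-1/4*121 - 91219) = 1/(-121/4 - 91219) = 1/(-364997/4) = -4/364997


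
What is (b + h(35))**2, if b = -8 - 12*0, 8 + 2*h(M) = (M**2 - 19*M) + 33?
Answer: 323761/4 ≈ 80940.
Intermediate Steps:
h(M) = 25/2 + M**2/2 - 19*M/2 (h(M) = -4 + ((M**2 - 19*M) + 33)/2 = -4 + (33 + M**2 - 19*M)/2 = -4 + (33/2 + M**2/2 - 19*M/2) = 25/2 + M**2/2 - 19*M/2)
b = -8 (b = -8 + 0 = -8)
(b + h(35))**2 = (-8 + (25/2 + (1/2)*35**2 - 19/2*35))**2 = (-8 + (25/2 + (1/2)*1225 - 665/2))**2 = (-8 + (25/2 + 1225/2 - 665/2))**2 = (-8 + 585/2)**2 = (569/2)**2 = 323761/4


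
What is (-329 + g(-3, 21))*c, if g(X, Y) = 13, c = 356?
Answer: -112496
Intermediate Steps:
(-329 + g(-3, 21))*c = (-329 + 13)*356 = -316*356 = -112496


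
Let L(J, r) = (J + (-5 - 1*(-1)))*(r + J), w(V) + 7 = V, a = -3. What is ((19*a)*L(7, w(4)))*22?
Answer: -15048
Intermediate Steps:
w(V) = -7 + V
L(J, r) = (-4 + J)*(J + r) (L(J, r) = (J + (-5 + 1))*(J + r) = (J - 4)*(J + r) = (-4 + J)*(J + r))
((19*a)*L(7, w(4)))*22 = ((19*(-3))*(7² - 4*7 - 4*(-7 + 4) + 7*(-7 + 4)))*22 = -57*(49 - 28 - 4*(-3) + 7*(-3))*22 = -57*(49 - 28 + 12 - 21)*22 = -57*12*22 = -684*22 = -15048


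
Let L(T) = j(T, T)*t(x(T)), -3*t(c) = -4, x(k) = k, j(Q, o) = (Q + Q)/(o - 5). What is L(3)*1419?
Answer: -5676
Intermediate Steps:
j(Q, o) = 2*Q/(-5 + o) (j(Q, o) = (2*Q)/(-5 + o) = 2*Q/(-5 + o))
t(c) = 4/3 (t(c) = -⅓*(-4) = 4/3)
L(T) = 8*T/(3*(-5 + T)) (L(T) = (2*T/(-5 + T))*(4/3) = 8*T/(3*(-5 + T)))
L(3)*1419 = ((8/3)*3/(-5 + 3))*1419 = ((8/3)*3/(-2))*1419 = ((8/3)*3*(-½))*1419 = -4*1419 = -5676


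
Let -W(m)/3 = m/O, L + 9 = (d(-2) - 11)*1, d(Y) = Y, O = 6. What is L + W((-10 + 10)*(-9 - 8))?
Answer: -22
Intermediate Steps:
L = -22 (L = -9 + (-2 - 11)*1 = -9 - 13*1 = -9 - 13 = -22)
W(m) = -m/2 (W(m) = -3*m/6 = -m/2)
L + W((-10 + 10)*(-9 - 8)) = -22 - (-10 + 10)*(-9 - 8)/2 = -22 - 0*(-17) = -22 - ½*0 = -22 + 0 = -22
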